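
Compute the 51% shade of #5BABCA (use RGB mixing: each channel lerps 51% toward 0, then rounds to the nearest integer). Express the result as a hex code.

#5BABCA is rgb(91, 171, 202).
Lerp each channel 51% toward 0:
  R: 91 − 46.41 = 44.59 → 45
  G: 171 − 87.21 = 83.79 → 84
  B: 202 − 103.02 = 98.98 → 99
rgb(45, 84, 99) = #2D5463.

#2D5463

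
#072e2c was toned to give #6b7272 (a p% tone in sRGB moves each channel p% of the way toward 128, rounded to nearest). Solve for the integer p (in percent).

83%

#072e2c is rgb(7, 46, 44); #6b7272 is rgb(107, 114, 114).
On the R channel (widest range): 107 ≈ 7 + (p/100)(128 − 7), so p ≈ 100×(107 − 7)/(128 − 7) = 10000/121 = 82.64.
p = 83 reproduces all three channels after rounding.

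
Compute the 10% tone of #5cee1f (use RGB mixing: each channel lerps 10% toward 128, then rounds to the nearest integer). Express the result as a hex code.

#60e329

#5cee1f is rgb(92, 238, 31).
Lerp each channel 10% toward 128:
  R: 92 + 3.6 = 95.6 → 96
  G: 238 + 0.1×(128−238) = 238 − 11 = 227 → 227
  B: 31 + 9.7 = 40.7 → 41
rgb(96, 227, 41) = #60e329.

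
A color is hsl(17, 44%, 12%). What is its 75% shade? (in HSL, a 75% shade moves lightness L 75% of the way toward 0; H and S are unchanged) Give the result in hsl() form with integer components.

L moves 75% from 12 toward 0: 12 − 9 = 3 → 3.
H and S are unchanged.

hsl(17, 44%, 3%)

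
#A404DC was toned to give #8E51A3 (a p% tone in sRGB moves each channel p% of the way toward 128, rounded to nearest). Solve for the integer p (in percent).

#A404DC is rgb(164, 4, 220); #8E51A3 is rgb(142, 81, 163).
On the G channel (widest range): 81 ≈ 4 + (p/100)(128 − 4), so p ≈ 100×(81 − 4)/(128 − 4) = 7700/124 = 62.10.
p = 62 reproduces all three channels after rounding.

62%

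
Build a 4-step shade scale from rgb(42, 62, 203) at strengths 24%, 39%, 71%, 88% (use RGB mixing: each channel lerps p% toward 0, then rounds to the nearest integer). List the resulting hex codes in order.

24%: (42 − 10.08 = 31.92→32, 62 − 14.88 = 47.12→47, 203 − 48.72 = 154.28→154) → #202f9a
39%: (42 − 16.38 = 25.62→26, 62 − 24.18 = 37.82→38, 203 − 79.17 = 123.83→124) → #1a267c
71%: (42 − 29.82 = 12.18→12, 62 − 44.02 = 17.98→18, 203 − 144.13 = 58.87→59) → #0c123b
88%: (42 − 36.96 = 5.04→5, 62 − 54.56 = 7.44→7, 203 − 178.64 = 24.36→24) → #050718

#202f9a, #1a267c, #0c123b, #050718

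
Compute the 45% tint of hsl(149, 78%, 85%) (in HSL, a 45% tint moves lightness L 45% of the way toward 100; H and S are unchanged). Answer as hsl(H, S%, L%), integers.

L moves 45% from 85 toward 100: 85 + 6.75 = 91.75 → 92.
H and S are unchanged.

hsl(149, 78%, 92%)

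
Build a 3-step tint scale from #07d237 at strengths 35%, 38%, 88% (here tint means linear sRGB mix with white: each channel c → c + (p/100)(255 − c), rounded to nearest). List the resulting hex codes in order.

#5ee27d, #65e383, #e1fae7

#07d237 is rgb(7, 210, 55).
35%: (7 + 86.8 = 93.8→94, 210 + 15.75 = 225.75→226, 55 + 70 = 125→125) → #5ee27d
38%: (7 + 94.24 = 101.24→101, 210 + 17.1 = 227.1→227, 55 + 76 = 131→131) → #65e383
88%: (7 + 218.24 = 225.24→225, 210 + 39.6 = 249.6→250, 55 + 176 = 231→231) → #e1fae7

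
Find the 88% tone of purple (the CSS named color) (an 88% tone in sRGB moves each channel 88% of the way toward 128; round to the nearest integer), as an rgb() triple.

rgb(128, 113, 128)

CSS purple is rgb(128, 0, 128).
An 88% tone moves each channel 88% toward 128:
  R: 128 + 0.88×(128−128) = 128 + 0 = 128 → 128
  G: 0 + 0.88×(128−0) = 0 + 112.64 = 112.64 → 113
  B: 128 + 0 = 128 → 128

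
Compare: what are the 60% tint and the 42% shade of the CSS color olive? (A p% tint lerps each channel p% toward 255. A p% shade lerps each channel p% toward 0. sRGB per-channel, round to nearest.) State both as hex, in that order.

#CCCC99, #4A4A00

CSS olive is rgb(128, 128, 0).
60% tint:
  R: 128 + 0.6×(255−128) = 128 + 76.2 = 204.2 → 204
  G: 128 + 76.2 = 204.2 → 204
  B: 0 + 0.6×(255−0) = 0 + 153 = 153 → 153
  → #CCCC99
42% shade:
  R: 128 + 0.42×(0−128) = 128 − 53.76 = 74.24 → 74
  G: 128 + 0.42×(0−128) = 128 − 53.76 = 74.24 → 74
  B: 0 + 0.42×(0−0) = 0 + 0 = 0 → 0
  → #4A4A00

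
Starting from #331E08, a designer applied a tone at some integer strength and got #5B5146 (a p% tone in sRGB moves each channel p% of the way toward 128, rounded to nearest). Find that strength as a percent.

52%

#331E08 is rgb(51, 30, 8); #5B5146 is rgb(91, 81, 70).
On the B channel (widest range): 70 ≈ 8 + (p/100)(128 − 8), so p ≈ 100×(70 − 8)/(128 − 8) = 6200/120 = 51.67.
p = 52 reproduces all three channels after rounding.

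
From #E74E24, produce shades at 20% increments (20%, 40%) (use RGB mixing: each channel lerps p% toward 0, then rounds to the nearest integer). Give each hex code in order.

#B93E1D, #8B2F16

#E74E24 is rgb(231, 78, 36).
20%: (231 − 46.2 = 184.8→185, 78 − 15.6 = 62.4→62, 36 − 7.2 = 28.8→29) → #B93E1D
40%: (231 − 92.4 = 138.6→139, 78 − 31.2 = 46.8→47, 36 − 14.4 = 21.6→22) → #8B2F16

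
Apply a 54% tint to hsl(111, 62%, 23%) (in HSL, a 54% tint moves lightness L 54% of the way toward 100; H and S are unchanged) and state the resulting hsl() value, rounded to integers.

hsl(111, 62%, 65%)

L moves 54% from 23 toward 100: 23 + 41.58 = 64.58 → 65.
H and S are unchanged.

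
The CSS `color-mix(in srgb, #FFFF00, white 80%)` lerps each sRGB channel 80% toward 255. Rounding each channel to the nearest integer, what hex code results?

#FFFFCC

#FFFF00 is rgb(255, 255, 0).
Lerp each channel 80% toward 255:
  R: 255 + 0.8×(255−255) = 255 + 0 = 255 → 255
  G: 255 + 0.8×(255−255) = 255 + 0 = 255 → 255
  B: 0 + 204 = 204 → 204
rgb(255, 255, 204) = #FFFFCC.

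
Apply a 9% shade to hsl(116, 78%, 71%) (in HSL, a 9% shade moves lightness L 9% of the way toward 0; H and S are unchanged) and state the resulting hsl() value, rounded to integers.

L moves 9% from 71 toward 0: 71 − 6.39 = 64.61 → 65.
H and S are unchanged.

hsl(116, 78%, 65%)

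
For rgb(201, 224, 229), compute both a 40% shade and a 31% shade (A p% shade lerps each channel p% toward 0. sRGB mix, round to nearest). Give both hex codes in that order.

#798689, #8B9B9E

40% shade:
  R: 201 + 0.4×(0−201) = 201 − 80.4 = 120.6 → 121
  G: 224 − 89.6 = 134.4 → 134
  B: 229 + 0.4×(0−229) = 229 − 91.6 = 137.4 → 137
  → #798689
31% shade:
  R: 201 − 62.31 = 138.69 → 139
  G: 224 + 0.31×(0−224) = 224 − 69.44 = 154.56 → 155
  B: 229 − 70.99 = 158.01 → 158
  → #8B9B9E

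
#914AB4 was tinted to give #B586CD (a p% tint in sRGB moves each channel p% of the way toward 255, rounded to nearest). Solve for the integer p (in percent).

#914AB4 is rgb(145, 74, 180); #B586CD is rgb(181, 134, 205).
On the G channel (widest range): 134 ≈ 74 + (p/100)(255 − 74), so p ≈ 100×(134 − 74)/(255 − 74) = 6000/181 = 33.15.
p = 33 reproduces all three channels after rounding.

33%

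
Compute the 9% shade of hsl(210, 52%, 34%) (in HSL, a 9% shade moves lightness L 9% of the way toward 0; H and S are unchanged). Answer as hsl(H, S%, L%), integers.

hsl(210, 52%, 31%)

L moves 9% from 34 toward 0: 34 − 3.06 = 30.94 → 31.
H and S are unchanged.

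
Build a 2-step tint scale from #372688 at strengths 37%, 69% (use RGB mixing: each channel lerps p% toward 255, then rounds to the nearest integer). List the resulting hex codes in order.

#372688 is rgb(55, 38, 136).
37%: (55 + 74 = 129→129, 38 + 80.29 = 118.29→118, 136 + 44.03 = 180.03→180) → #8176b4
69%: (55 + 138 = 193→193, 38 + 149.73 = 187.73→188, 136 + 82.11 = 218.11→218) → #c1bcda

#8176b4, #c1bcda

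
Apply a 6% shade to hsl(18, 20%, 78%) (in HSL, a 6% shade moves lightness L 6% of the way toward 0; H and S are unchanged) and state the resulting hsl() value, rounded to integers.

hsl(18, 20%, 73%)

L moves 6% from 78 toward 0: 78 − 4.68 = 73.32 → 73.
H and S are unchanged.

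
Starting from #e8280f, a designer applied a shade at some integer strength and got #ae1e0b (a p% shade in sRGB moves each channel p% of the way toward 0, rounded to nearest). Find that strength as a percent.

25%

#e8280f is rgb(232, 40, 15); #ae1e0b is rgb(174, 30, 11).
On the R channel (widest range): 174 ≈ 232 + (p/100)(0 − 232), so p ≈ 100×(174 − 232)/(0 − 232) = -5800/-232 = 25.00.
p = 25 reproduces all three channels after rounding.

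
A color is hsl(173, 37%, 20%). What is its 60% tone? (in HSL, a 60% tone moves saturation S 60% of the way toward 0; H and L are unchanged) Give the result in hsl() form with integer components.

hsl(173, 15%, 20%)

S moves 60% from 37 toward 0: 37 − 22.2 = 14.8 → 15.
H and L are unchanged.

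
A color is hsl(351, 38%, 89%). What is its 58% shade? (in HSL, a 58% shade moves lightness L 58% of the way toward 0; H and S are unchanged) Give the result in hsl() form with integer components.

L moves 58% from 89 toward 0: 89 − 51.62 = 37.38 → 37.
H and S are unchanged.

hsl(351, 38%, 37%)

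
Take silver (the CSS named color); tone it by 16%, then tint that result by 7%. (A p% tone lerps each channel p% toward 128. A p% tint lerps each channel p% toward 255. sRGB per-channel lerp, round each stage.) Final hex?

#BBBBBB

CSS silver is rgb(192, 192, 192).
Lerp each channel 16% toward 128:
  R: 192 − 10.24 = 181.76 → 182
  G: 192 − 10.24 = 181.76 → 182
  B: 192 + 0.16×(128−192) = 192 − 10.24 = 181.76 → 182
After the tone: rgb(182, 182, 182) = #B6B6B6.
Per channel, c → c + 0.07(255 − c):
  R: 182 + 0.07×(255−182) = 182 + 5.11 = 187.11 → 187
  G: 182 + 5.11 = 187.11 → 187
  B: 182 + 5.11 = 187.11 → 187
rgb(187, 187, 187) = #BBBBBB.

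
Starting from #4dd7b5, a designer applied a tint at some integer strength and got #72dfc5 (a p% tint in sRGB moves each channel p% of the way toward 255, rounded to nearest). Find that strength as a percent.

#4dd7b5 is rgb(77, 215, 181); #72dfc5 is rgb(114, 223, 197).
On the R channel (widest range): 114 ≈ 77 + (p/100)(255 − 77), so p ≈ 100×(114 − 77)/(255 − 77) = 3700/178 = 20.79.
p = 21 reproduces all three channels after rounding.

21%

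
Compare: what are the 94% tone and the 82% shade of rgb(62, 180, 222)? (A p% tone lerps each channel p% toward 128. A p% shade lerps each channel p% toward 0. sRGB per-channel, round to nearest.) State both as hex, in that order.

#7C8386, #0B2028

94% tone:
  R: 62 + 0.94×(128−62) = 62 + 62.04 = 124.04 → 124
  G: 180 + 0.94×(128−180) = 180 − 48.88 = 131.12 → 131
  B: 222 − 88.36 = 133.64 → 134
  → #7C8386
82% shade:
  R: 62 − 50.84 = 11.16 → 11
  G: 180 + 0.82×(0−180) = 180 − 147.6 = 32.4 → 32
  B: 222 + 0.82×(0−222) = 222 − 182.04 = 39.96 → 40
  → #0B2028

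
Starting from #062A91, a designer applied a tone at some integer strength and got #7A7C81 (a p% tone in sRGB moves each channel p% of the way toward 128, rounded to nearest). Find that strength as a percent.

#062A91 is rgb(6, 42, 145); #7A7C81 is rgb(122, 124, 129).
On the R channel (widest range): 122 ≈ 6 + (p/100)(128 − 6), so p ≈ 100×(122 − 6)/(128 − 6) = 11600/122 = 95.08.
p = 95 reproduces all three channels after rounding.

95%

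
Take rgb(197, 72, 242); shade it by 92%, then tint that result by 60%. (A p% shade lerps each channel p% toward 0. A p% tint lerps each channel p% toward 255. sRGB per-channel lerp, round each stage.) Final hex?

Per channel, c → c + 0.92(0 − c):
  R: 197 − 181.24 = 15.76 → 16
  G: 72 + 0.92×(0−72) = 72 − 66.24 = 5.76 → 6
  B: 242 − 222.64 = 19.36 → 19
After the shade: rgb(16, 6, 19) = #100613.
Per channel, c → c + 0.6(255 − c):
  R: 16 + 143.4 = 159.4 → 159
  G: 6 + 0.6×(255−6) = 6 + 149.4 = 155.4 → 155
  B: 19 + 141.6 = 160.6 → 161
rgb(159, 155, 161) = #9F9BA1.

#9F9BA1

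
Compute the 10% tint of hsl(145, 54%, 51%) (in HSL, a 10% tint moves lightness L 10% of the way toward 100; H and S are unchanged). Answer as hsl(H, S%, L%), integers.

L moves 10% from 51 toward 100: 51 + 4.9 = 55.9 → 56.
H and S are unchanged.

hsl(145, 54%, 56%)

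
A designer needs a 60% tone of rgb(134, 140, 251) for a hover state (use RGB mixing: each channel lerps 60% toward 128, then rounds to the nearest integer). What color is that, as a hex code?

A 60% tone moves each channel 60% toward 128:
  R: 134 + 0.6×(128−134) = 134 − 3.6 = 130.4 → 130
  G: 140 + 0.6×(128−140) = 140 − 7.2 = 132.8 → 133
  B: 251 − 73.8 = 177.2 → 177
rgb(130, 133, 177) = #8285B1.

#8285B1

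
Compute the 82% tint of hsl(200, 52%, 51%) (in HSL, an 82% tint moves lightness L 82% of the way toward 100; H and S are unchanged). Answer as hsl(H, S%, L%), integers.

hsl(200, 52%, 91%)

L moves 82% from 51 toward 100: 51 + 40.18 = 91.18 → 91.
H and S are unchanged.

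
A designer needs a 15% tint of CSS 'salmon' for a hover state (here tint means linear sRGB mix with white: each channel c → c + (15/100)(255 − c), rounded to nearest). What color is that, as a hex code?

#FB9387

CSS salmon is rgb(250, 128, 114).
A 15% tint moves each channel 15% toward 255:
  R: 250 + 0.75 = 250.75 → 251
  G: 128 + 0.15×(255−128) = 128 + 19.05 = 147.05 → 147
  B: 114 + 0.15×(255−114) = 114 + 21.15 = 135.15 → 135
rgb(251, 147, 135) = #FB9387.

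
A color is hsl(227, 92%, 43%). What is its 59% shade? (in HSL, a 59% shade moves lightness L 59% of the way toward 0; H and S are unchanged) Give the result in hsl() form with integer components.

hsl(227, 92%, 18%)

L moves 59% from 43 toward 0: 43 − 25.37 = 17.63 → 18.
H and S are unchanged.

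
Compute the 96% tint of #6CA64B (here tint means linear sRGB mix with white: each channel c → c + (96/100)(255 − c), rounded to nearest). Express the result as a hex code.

#6CA64B is rgb(108, 166, 75).
A 96% tint moves each channel 96% toward 255:
  R: 108 + 0.96×(255−108) = 108 + 141.12 = 249.12 → 249
  G: 166 + 85.44 = 251.44 → 251
  B: 75 + 0.96×(255−75) = 75 + 172.8 = 247.8 → 248
rgb(249, 251, 248) = #F9FBF8.

#F9FBF8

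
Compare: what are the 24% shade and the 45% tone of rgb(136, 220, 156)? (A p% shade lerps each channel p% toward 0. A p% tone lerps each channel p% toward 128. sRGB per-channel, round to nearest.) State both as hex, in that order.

24% shade:
  R: 136 + 0.24×(0−136) = 136 − 32.64 = 103.36 → 103
  G: 220 + 0.24×(0−220) = 220 − 52.8 = 167.2 → 167
  B: 156 − 37.44 = 118.56 → 119
  → #67A777
45% tone:
  R: 136 − 3.6 = 132.4 → 132
  G: 220 − 41.4 = 178.6 → 179
  B: 156 − 12.6 = 143.4 → 143
  → #84B38F

#67A777, #84B38F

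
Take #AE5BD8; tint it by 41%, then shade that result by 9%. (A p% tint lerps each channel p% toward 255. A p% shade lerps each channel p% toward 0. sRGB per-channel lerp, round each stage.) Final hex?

#BC90D3

#AE5BD8 is rgb(174, 91, 216).
Lerp each channel 41% toward 255:
  R: 174 + 33.21 = 207.21 → 207
  G: 91 + 67.24 = 158.24 → 158
  B: 216 + 15.99 = 231.99 → 232
After the tint: rgb(207, 158, 232) = #CF9EE8.
Per channel, c → c + 0.09(0 − c):
  R: 207 − 18.63 = 188.37 → 188
  G: 158 + 0.09×(0−158) = 158 − 14.22 = 143.78 → 144
  B: 232 + 0.09×(0−232) = 232 − 20.88 = 211.12 → 211
rgb(188, 144, 211) = #BC90D3.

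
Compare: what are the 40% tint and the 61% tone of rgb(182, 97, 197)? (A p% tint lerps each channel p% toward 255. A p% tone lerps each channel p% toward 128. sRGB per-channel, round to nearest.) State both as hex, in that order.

40% tint:
  R: 182 + 0.4×(255−182) = 182 + 29.2 = 211.2 → 211
  G: 97 + 0.4×(255−97) = 97 + 63.2 = 160.2 → 160
  B: 197 + 23.2 = 220.2 → 220
  → #D3A0DC
61% tone:
  R: 182 + 0.61×(128−182) = 182 − 32.94 = 149.06 → 149
  G: 97 + 18.91 = 115.91 → 116
  B: 197 + 0.61×(128−197) = 197 − 42.09 = 154.91 → 155
  → #95749B

#D3A0DC, #95749B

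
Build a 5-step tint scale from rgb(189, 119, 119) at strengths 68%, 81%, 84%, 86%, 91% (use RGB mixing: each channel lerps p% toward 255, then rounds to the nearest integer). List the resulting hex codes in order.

#ead3d3, #f2e5e5, #f4e9e9, #f6ecec, #f9f3f3

68%: (189 + 44.88 = 233.88→234, 119 + 92.48 = 211.48→211, 119 + 92.48 = 211.48→211) → #ead3d3
81%: (189 + 53.46 = 242.46→242, 119 + 110.16 = 229.16→229, 119 + 110.16 = 229.16→229) → #f2e5e5
84%: (189 + 55.44 = 244.44→244, 119 + 114.24 = 233.24→233, 119 + 114.24 = 233.24→233) → #f4e9e9
86%: (189 + 56.76 = 245.76→246, 119 + 116.96 = 235.96→236, 119 + 116.96 = 235.96→236) → #f6ecec
91%: (189 + 60.06 = 249.06→249, 119 + 123.76 = 242.76→243, 119 + 123.76 = 242.76→243) → #f9f3f3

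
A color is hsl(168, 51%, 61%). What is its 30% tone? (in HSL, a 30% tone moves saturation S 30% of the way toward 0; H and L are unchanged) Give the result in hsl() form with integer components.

hsl(168, 36%, 61%)

S moves 30% from 51 toward 0: 51 − 15.3 = 35.7 → 36.
H and L are unchanged.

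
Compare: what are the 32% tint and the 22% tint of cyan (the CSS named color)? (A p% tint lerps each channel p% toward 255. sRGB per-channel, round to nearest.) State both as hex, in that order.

#52FFFF, #38FFFF

CSS cyan is rgb(0, 255, 255).
32% tint:
  R: 0 + 81.6 = 81.6 → 82
  G: 255 + 0.32×(255−255) = 255 + 0 = 255 → 255
  B: 255 + 0.32×(255−255) = 255 + 0 = 255 → 255
  → #52FFFF
22% tint:
  R: 0 + 0.22×(255−0) = 0 + 56.1 = 56.1 → 56
  G: 255 + 0.22×(255−255) = 255 + 0 = 255 → 255
  B: 255 + 0 = 255 → 255
  → #38FFFF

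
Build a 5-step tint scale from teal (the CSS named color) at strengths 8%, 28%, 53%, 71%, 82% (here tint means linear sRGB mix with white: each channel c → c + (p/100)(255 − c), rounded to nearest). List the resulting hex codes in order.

CSS teal is rgb(0, 128, 128).
8%: (0 + 20.4 = 20.4→20, 128 + 10.16 = 138.16→138, 128 + 10.16 = 138.16→138) → #148a8a
28%: (0 + 71.4 = 71.4→71, 128 + 35.56 = 163.56→164, 128 + 35.56 = 163.56→164) → #47a4a4
53%: (0 + 135.15 = 135.15→135, 128 + 67.31 = 195.31→195, 128 + 67.31 = 195.31→195) → #87c3c3
71%: (0 + 181.05 = 181.05→181, 128 + 90.17 = 218.17→218, 128 + 90.17 = 218.17→218) → #b5dada
82%: (0 + 209.1 = 209.1→209, 128 + 104.14 = 232.14→232, 128 + 104.14 = 232.14→232) → #d1e8e8

#148a8a, #47a4a4, #87c3c3, #b5dada, #d1e8e8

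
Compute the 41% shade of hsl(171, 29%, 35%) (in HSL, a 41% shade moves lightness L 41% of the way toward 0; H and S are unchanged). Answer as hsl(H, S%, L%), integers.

L moves 41% from 35 toward 0: 35 − 14.35 = 20.65 → 21.
H and S are unchanged.

hsl(171, 29%, 21%)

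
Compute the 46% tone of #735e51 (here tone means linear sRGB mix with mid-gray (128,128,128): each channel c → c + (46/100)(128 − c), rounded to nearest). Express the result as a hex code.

#796e67

#735e51 is rgb(115, 94, 81).
Per channel, c → c + 0.46(128 − c):
  R: 115 + 5.98 = 120.98 → 121
  G: 94 + 15.64 = 109.64 → 110
  B: 81 + 0.46×(128−81) = 81 + 21.62 = 102.62 → 103
rgb(121, 110, 103) = #796e67.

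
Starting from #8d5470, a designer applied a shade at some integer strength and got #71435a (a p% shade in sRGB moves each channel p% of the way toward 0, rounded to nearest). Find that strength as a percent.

20%

#8d5470 is rgb(141, 84, 112); #71435a is rgb(113, 67, 90).
On the R channel (widest range): 113 ≈ 141 + (p/100)(0 − 141), so p ≈ 100×(113 − 141)/(0 − 141) = -2800/-141 = 19.86.
p = 20 reproduces all three channels after rounding.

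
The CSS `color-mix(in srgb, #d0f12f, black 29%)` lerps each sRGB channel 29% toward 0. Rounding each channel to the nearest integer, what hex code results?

#94ab21

#d0f12f is rgb(208, 241, 47).
Per channel, c → c + 0.29(0 − c):
  R: 208 − 60.32 = 147.68 → 148
  G: 241 + 0.29×(0−241) = 241 − 69.89 = 171.11 → 171
  B: 47 − 13.63 = 33.37 → 33
rgb(148, 171, 33) = #94ab21.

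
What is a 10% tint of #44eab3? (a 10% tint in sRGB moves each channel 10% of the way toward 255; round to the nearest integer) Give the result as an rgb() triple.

rgb(87, 236, 187)

#44eab3 is rgb(68, 234, 179).
Per channel, c → c + 0.1(255 − c):
  R: 68 + 0.1×(255−68) = 68 + 18.7 = 86.7 → 87
  G: 234 + 0.1×(255−234) = 234 + 2.1 = 236.1 → 236
  B: 179 + 0.1×(255−179) = 179 + 7.6 = 186.6 → 187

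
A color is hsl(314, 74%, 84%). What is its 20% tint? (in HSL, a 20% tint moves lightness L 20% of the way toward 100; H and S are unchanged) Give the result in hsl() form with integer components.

L moves 20% from 84 toward 100: 84 + 3.2 = 87.2 → 87.
H and S are unchanged.

hsl(314, 74%, 87%)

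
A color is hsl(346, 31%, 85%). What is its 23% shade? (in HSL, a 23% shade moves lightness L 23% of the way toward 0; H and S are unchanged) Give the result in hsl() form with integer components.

L moves 23% from 85 toward 0: 85 − 19.55 = 65.45 → 65.
H and S are unchanged.

hsl(346, 31%, 65%)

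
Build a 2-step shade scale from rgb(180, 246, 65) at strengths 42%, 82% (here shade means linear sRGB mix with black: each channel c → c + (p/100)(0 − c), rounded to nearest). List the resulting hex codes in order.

42%: (180 − 75.6 = 104.4→104, 246 − 103.32 = 142.68→143, 65 − 27.3 = 37.7→38) → #688F26
82%: (180 − 147.6 = 32.4→32, 246 − 201.72 = 44.28→44, 65 − 53.3 = 11.7→12) → #202C0C

#688F26, #202C0C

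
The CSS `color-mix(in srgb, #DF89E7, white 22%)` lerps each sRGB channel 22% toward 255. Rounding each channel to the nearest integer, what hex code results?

#E6A3EC

#DF89E7 is rgb(223, 137, 231).
A 22% tint moves each channel 22% toward 255:
  R: 223 + 0.22×(255−223) = 223 + 7.04 = 230.04 → 230
  G: 137 + 25.96 = 162.96 → 163
  B: 231 + 5.28 = 236.28 → 236
rgb(230, 163, 236) = #E6A3EC.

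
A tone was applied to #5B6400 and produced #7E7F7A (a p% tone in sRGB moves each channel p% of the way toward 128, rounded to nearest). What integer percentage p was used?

#5B6400 is rgb(91, 100, 0); #7E7F7A is rgb(126, 127, 122).
On the B channel (widest range): 122 ≈ 0 + (p/100)(128 − 0), so p ≈ 100×(122 − 0)/(128 − 0) = 12200/128 = 95.31.
p = 95 reproduces all three channels after rounding.

95%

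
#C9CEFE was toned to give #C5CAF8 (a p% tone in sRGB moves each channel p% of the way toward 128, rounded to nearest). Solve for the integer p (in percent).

5%

#C9CEFE is rgb(201, 206, 254); #C5CAF8 is rgb(197, 202, 248).
On the B channel (widest range): 248 ≈ 254 + (p/100)(128 − 254), so p ≈ 100×(248 − 254)/(128 − 254) = -600/-126 = 4.76.
p = 5 reproduces all three channels after rounding.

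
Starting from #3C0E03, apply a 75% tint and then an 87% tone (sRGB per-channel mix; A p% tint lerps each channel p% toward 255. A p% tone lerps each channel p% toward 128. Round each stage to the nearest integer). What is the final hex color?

#3C0E03 is rgb(60, 14, 3).
Lerp each channel 75% toward 255:
  R: 60 + 0.75×(255−60) = 60 + 146.25 = 206.25 → 206
  G: 14 + 0.75×(255−14) = 14 + 180.75 = 194.75 → 195
  B: 3 + 0.75×(255−3) = 3 + 189 = 192 → 192
After the tint: rgb(206, 195, 192) = #CEC3C0.
An 87% tone moves each channel 87% toward 128:
  R: 206 + 0.87×(128−206) = 206 − 67.86 = 138.14 → 138
  G: 195 + 0.87×(128−195) = 195 − 58.29 = 136.71 → 137
  B: 192 + 0.87×(128−192) = 192 − 55.68 = 136.32 → 136
rgb(138, 137, 136) = #8A8988.

#8A8988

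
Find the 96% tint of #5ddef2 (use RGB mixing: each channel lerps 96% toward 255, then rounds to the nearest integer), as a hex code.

#f9fefe

#5ddef2 is rgb(93, 222, 242).
Per channel, c → c + 0.96(255 − c):
  R: 93 + 0.96×(255−93) = 93 + 155.52 = 248.52 → 249
  G: 222 + 31.68 = 253.68 → 254
  B: 242 + 0.96×(255−242) = 242 + 12.48 = 254.48 → 254
rgb(249, 254, 254) = #f9fefe.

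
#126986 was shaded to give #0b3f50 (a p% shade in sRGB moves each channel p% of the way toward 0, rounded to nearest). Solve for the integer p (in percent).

40%

#126986 is rgb(18, 105, 134); #0b3f50 is rgb(11, 63, 80).
On the B channel (widest range): 80 ≈ 134 + (p/100)(0 − 134), so p ≈ 100×(80 − 134)/(0 − 134) = -5400/-134 = 40.30.
p = 40 reproduces all three channels after rounding.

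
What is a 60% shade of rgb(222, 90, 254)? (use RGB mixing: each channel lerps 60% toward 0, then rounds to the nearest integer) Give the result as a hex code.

Per channel, c → c + 0.6(0 − c):
  R: 222 − 133.2 = 88.8 → 89
  G: 90 − 54 = 36 → 36
  B: 254 − 152.4 = 101.6 → 102
rgb(89, 36, 102) = #592466.

#592466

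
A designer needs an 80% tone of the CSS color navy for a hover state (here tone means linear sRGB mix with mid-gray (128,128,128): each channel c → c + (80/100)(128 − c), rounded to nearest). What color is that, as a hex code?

#666680

CSS navy is rgb(0, 0, 128).
Lerp each channel 80% toward 128:
  R: 0 + 0.8×(128−0) = 0 + 102.4 = 102.4 → 102
  G: 0 + 0.8×(128−0) = 0 + 102.4 = 102.4 → 102
  B: 128 + 0 = 128 → 128
rgb(102, 102, 128) = #666680.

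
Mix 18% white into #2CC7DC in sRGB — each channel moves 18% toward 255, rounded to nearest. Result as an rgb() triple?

rgb(82, 209, 226)

#2CC7DC is rgb(44, 199, 220).
Lerp each channel 18% toward 255:
  R: 44 + 37.98 = 81.98 → 82
  G: 199 + 0.18×(255−199) = 199 + 10.08 = 209.08 → 209
  B: 220 + 0.18×(255−220) = 220 + 6.3 = 226.3 → 226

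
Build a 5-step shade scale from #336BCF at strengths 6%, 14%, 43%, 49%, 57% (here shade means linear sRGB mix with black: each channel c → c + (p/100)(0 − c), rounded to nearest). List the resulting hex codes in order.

#3065C3, #2C5CB2, #1D3D76, #1A376A, #162E59

#336BCF is rgb(51, 107, 207).
6%: (51 − 3.06 = 47.94→48, 107 − 6.42 = 100.58→101, 207 − 12.42 = 194.58→195) → #3065C3
14%: (51 − 7.14 = 43.86→44, 107 − 14.98 = 92.02→92, 207 − 28.98 = 178.02→178) → #2C5CB2
43%: (51 − 21.93 = 29.07→29, 107 − 46.01 = 60.99→61, 207 − 89.01 = 117.99→118) → #1D3D76
49%: (51 − 24.99 = 26.01→26, 107 − 52.43 = 54.57→55, 207 − 101.43 = 105.57→106) → #1A376A
57%: (51 − 29.07 = 21.93→22, 107 − 60.99 = 46.01→46, 207 − 117.99 = 89.01→89) → #162E59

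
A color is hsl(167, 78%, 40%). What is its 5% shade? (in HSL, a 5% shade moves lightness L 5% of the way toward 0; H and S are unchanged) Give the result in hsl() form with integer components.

L moves 5% from 40 toward 0: 40 − 2 = 38 → 38.
H and S are unchanged.

hsl(167, 78%, 38%)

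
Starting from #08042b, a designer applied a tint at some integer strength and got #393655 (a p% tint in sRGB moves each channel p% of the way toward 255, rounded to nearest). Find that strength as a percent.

20%

#08042b is rgb(8, 4, 43); #393655 is rgb(57, 54, 85).
On the G channel (widest range): 54 ≈ 4 + (p/100)(255 − 4), so p ≈ 100×(54 − 4)/(255 − 4) = 5000/251 = 19.92.
p = 20 reproduces all three channels after rounding.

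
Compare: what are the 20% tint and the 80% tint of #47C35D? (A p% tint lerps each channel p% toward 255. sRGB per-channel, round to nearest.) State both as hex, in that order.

#47C35D is rgb(71, 195, 93).
20% tint:
  R: 71 + 0.2×(255−71) = 71 + 36.8 = 107.8 → 108
  G: 195 + 0.2×(255−195) = 195 + 12 = 207 → 207
  B: 93 + 0.2×(255−93) = 93 + 32.4 = 125.4 → 125
  → #6CCF7D
80% tint:
  R: 71 + 0.8×(255−71) = 71 + 147.2 = 218.2 → 218
  G: 195 + 0.8×(255−195) = 195 + 48 = 243 → 243
  B: 93 + 0.8×(255−93) = 93 + 129.6 = 222.6 → 223
  → #DAF3DF

#6CCF7D, #DAF3DF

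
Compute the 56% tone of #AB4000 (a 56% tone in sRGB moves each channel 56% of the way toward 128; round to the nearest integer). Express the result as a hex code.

#936448

#AB4000 is rgb(171, 64, 0).
Per channel, c → c + 0.56(128 − c):
  R: 171 − 24.08 = 146.92 → 147
  G: 64 + 0.56×(128−64) = 64 + 35.84 = 99.84 → 100
  B: 0 + 0.56×(128−0) = 0 + 71.68 = 71.68 → 72
rgb(147, 100, 72) = #936448.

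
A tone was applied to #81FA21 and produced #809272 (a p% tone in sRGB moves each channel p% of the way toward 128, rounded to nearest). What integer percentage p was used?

#81FA21 is rgb(129, 250, 33); #809272 is rgb(128, 146, 114).
On the G channel (widest range): 146 ≈ 250 + (p/100)(128 − 250), so p ≈ 100×(146 − 250)/(128 − 250) = -10400/-122 = 85.25.
p = 85 reproduces all three channels after rounding.

85%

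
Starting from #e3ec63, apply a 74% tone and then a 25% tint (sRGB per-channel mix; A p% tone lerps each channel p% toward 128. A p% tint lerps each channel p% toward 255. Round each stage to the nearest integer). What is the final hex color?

#e3ec63 is rgb(227, 236, 99).
Per channel, c → c + 0.74(128 − c):
  R: 227 + 0.74×(128−227) = 227 − 73.26 = 153.74 → 154
  G: 236 + 0.74×(128−236) = 236 − 79.92 = 156.08 → 156
  B: 99 + 0.74×(128−99) = 99 + 21.46 = 120.46 → 120
After the tone: rgb(154, 156, 120) = #9a9c78.
Per channel, c → c + 0.25(255 − c):
  R: 154 + 25.25 = 179.25 → 179
  G: 156 + 0.25×(255−156) = 156 + 24.75 = 180.75 → 181
  B: 120 + 33.75 = 153.75 → 154
rgb(179, 181, 154) = #b3b59a.

#b3b59a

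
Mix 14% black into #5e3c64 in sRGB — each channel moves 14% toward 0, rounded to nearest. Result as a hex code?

#5e3c64 is rgb(94, 60, 100).
Lerp each channel 14% toward 0:
  R: 94 + 0.14×(0−94) = 94 − 13.16 = 80.84 → 81
  G: 60 − 8.4 = 51.6 → 52
  B: 100 − 14 = 86 → 86
rgb(81, 52, 86) = #513456.

#513456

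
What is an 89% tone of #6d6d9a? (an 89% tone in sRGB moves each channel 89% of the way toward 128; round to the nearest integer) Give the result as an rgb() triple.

#6d6d9a is rgb(109, 109, 154).
Lerp each channel 89% toward 128:
  R: 109 + 16.91 = 125.91 → 126
  G: 109 + 16.91 = 125.91 → 126
  B: 154 + 0.89×(128−154) = 154 − 23.14 = 130.86 → 131

rgb(126, 126, 131)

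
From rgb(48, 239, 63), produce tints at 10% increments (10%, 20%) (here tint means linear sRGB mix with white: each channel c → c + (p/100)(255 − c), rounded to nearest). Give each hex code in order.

10%: (48 + 20.7 = 68.7→69, 239 + 1.6 = 240.6→241, 63 + 19.2 = 82.2→82) → #45F152
20%: (48 + 41.4 = 89.4→89, 239 + 3.2 = 242.2→242, 63 + 38.4 = 101.4→101) → #59F265

#45F152, #59F265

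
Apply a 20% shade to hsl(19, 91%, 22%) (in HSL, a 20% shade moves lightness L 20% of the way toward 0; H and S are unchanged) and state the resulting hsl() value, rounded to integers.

hsl(19, 91%, 18%)

L moves 20% from 22 toward 0: 22 − 4.4 = 17.6 → 18.
H and S are unchanged.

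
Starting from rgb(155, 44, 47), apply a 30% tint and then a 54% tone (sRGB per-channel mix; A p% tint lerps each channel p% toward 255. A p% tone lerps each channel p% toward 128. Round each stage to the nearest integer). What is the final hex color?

A 30% tint moves each channel 30% toward 255:
  R: 155 + 30 = 185 → 185
  G: 44 + 0.3×(255−44) = 44 + 63.3 = 107.3 → 107
  B: 47 + 62.4 = 109.4 → 109
After the tint: rgb(185, 107, 109) = #b96b6d.
A 54% tone moves each channel 54% toward 128:
  R: 185 + 0.54×(128−185) = 185 − 30.78 = 154.22 → 154
  G: 107 + 0.54×(128−107) = 107 + 11.34 = 118.34 → 118
  B: 109 + 0.54×(128−109) = 109 + 10.26 = 119.26 → 119
rgb(154, 118, 119) = #9a7677.

#9a7677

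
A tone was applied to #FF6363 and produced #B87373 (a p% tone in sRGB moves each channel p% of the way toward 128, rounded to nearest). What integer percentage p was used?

#FF6363 is rgb(255, 99, 99); #B87373 is rgb(184, 115, 115).
On the R channel (widest range): 184 ≈ 255 + (p/100)(128 − 255), so p ≈ 100×(184 − 255)/(128 − 255) = -7100/-127 = 55.91.
p = 56 reproduces all three channels after rounding.

56%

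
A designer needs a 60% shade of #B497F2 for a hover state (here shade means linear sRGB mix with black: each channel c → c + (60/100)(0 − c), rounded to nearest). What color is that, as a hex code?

#B497F2 is rgb(180, 151, 242).
Lerp each channel 60% toward 0:
  R: 180 + 0.6×(0−180) = 180 − 108 = 72 → 72
  G: 151 + 0.6×(0−151) = 151 − 90.6 = 60.4 → 60
  B: 242 + 0.6×(0−242) = 242 − 145.2 = 96.8 → 97
rgb(72, 60, 97) = #483C61.

#483C61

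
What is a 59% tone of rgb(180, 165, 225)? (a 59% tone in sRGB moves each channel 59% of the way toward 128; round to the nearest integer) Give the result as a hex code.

Lerp each channel 59% toward 128:
  R: 180 + 0.59×(128−180) = 180 − 30.68 = 149.32 → 149
  G: 165 − 21.83 = 143.17 → 143
  B: 225 + 0.59×(128−225) = 225 − 57.23 = 167.77 → 168
rgb(149, 143, 168) = #958FA8.

#958FA8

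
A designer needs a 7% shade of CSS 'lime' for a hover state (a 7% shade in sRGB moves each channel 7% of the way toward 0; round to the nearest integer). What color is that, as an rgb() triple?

rgb(0, 237, 0)

CSS lime is rgb(0, 255, 0).
Lerp each channel 7% toward 0:
  R: 0 + 0 = 0 → 0
  G: 255 + 0.07×(0−255) = 255 − 17.85 = 237.15 → 237
  B: 0 + 0.07×(0−0) = 0 + 0 = 0 → 0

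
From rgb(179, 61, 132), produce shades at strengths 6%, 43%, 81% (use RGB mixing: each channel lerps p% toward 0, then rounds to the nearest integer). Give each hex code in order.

6%: (179 − 10.74 = 168.26→168, 61 − 3.66 = 57.34→57, 132 − 7.92 = 124.08→124) → #a8397c
43%: (179 − 76.97 = 102.03→102, 61 − 26.23 = 34.77→35, 132 − 56.76 = 75.24→75) → #66234b
81%: (179 − 144.99 = 34.01→34, 61 − 49.41 = 11.59→12, 132 − 106.92 = 25.08→25) → #220c19

#a8397c, #66234b, #220c19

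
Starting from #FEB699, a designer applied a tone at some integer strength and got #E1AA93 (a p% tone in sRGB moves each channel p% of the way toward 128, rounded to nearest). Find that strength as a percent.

#FEB699 is rgb(254, 182, 153); #E1AA93 is rgb(225, 170, 147).
On the R channel (widest range): 225 ≈ 254 + (p/100)(128 − 254), so p ≈ 100×(225 − 254)/(128 − 254) = -2900/-126 = 23.02.
p = 23 reproduces all three channels after rounding.

23%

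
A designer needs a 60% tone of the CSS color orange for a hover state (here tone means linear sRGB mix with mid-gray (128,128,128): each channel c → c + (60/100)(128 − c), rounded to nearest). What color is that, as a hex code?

#b38f4d

CSS orange is rgb(255, 165, 0).
Per channel, c → c + 0.6(128 − c):
  R: 255 − 76.2 = 178.8 → 179
  G: 165 + 0.6×(128−165) = 165 − 22.2 = 142.8 → 143
  B: 0 + 76.8 = 76.8 → 77
rgb(179, 143, 77) = #b38f4d.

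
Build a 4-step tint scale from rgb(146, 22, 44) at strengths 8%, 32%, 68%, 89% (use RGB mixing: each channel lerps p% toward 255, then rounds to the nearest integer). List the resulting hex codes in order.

8%: (146 + 8.72 = 154.72→155, 22 + 18.64 = 40.64→41, 44 + 16.88 = 60.88→61) → #9B293D
32%: (146 + 34.88 = 180.88→181, 22 + 74.56 = 96.56→97, 44 + 67.52 = 111.52→112) → #B56170
68%: (146 + 74.12 = 220.12→220, 22 + 158.44 = 180.44→180, 44 + 143.48 = 187.48→187) → #DCB4BB
89%: (146 + 97.01 = 243.01→243, 22 + 207.37 = 229.37→229, 44 + 187.79 = 231.79→232) → #F3E5E8

#9B293D, #B56170, #DCB4BB, #F3E5E8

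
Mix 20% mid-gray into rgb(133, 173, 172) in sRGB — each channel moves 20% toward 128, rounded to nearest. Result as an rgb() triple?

rgb(132, 164, 163)

A 20% tone moves each channel 20% toward 128:
  R: 133 − 1 = 132 → 132
  G: 173 − 9 = 164 → 164
  B: 172 − 8.8 = 163.2 → 163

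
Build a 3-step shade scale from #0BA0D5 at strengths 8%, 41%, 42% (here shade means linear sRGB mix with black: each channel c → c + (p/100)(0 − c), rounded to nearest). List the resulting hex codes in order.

#0BA0D5 is rgb(11, 160, 213).
8%: (11 − 0.88 = 10.12→10, 160 − 12.8 = 147.2→147, 213 − 17.04 = 195.96→196) → #0A93C4
41%: (11 − 4.51 = 6.49→6, 160 − 65.6 = 94.4→94, 213 − 87.33 = 125.67→126) → #065E7E
42%: (11 − 4.62 = 6.38→6, 160 − 67.2 = 92.8→93, 213 − 89.46 = 123.54→124) → #065D7C

#0A93C4, #065E7E, #065D7C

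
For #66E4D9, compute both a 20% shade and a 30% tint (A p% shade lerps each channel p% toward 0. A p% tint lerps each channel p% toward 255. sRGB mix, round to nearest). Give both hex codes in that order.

#52B6AE, #94ECE4

#66E4D9 is rgb(102, 228, 217).
20% shade:
  R: 102 + 0.2×(0−102) = 102 − 20.4 = 81.6 → 82
  G: 228 − 45.6 = 182.4 → 182
  B: 217 − 43.4 = 173.6 → 174
  → #52B6AE
30% tint:
  R: 102 + 0.3×(255−102) = 102 + 45.9 = 147.9 → 148
  G: 228 + 8.1 = 236.1 → 236
  B: 217 + 0.3×(255−217) = 217 + 11.4 = 228.4 → 228
  → #94ECE4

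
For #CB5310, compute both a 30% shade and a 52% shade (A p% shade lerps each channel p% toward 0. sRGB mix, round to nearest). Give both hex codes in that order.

#8E3A0B, #612808

#CB5310 is rgb(203, 83, 16).
30% shade:
  R: 203 + 0.3×(0−203) = 203 − 60.9 = 142.1 → 142
  G: 83 + 0.3×(0−83) = 83 − 24.9 = 58.1 → 58
  B: 16 − 4.8 = 11.2 → 11
  → #8E3A0B
52% shade:
  R: 203 − 105.56 = 97.44 → 97
  G: 83 + 0.52×(0−83) = 83 − 43.16 = 39.84 → 40
  B: 16 − 8.32 = 7.68 → 8
  → #612808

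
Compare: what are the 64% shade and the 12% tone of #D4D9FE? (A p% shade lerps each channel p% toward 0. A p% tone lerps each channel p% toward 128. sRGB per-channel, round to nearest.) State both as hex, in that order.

#4C4E5B, #CACEEF

#D4D9FE is rgb(212, 217, 254).
64% shade:
  R: 212 − 135.68 = 76.32 → 76
  G: 217 + 0.64×(0−217) = 217 − 138.88 = 78.12 → 78
  B: 254 − 162.56 = 91.44 → 91
  → #4C4E5B
12% tone:
  R: 212 − 10.08 = 201.92 → 202
  G: 217 + 0.12×(128−217) = 217 − 10.68 = 206.32 → 206
  B: 254 + 0.12×(128−254) = 254 − 15.12 = 238.88 → 239
  → #CACEEF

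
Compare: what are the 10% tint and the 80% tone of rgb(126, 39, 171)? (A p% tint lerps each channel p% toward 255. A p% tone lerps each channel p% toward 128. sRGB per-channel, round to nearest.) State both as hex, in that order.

10% tint:
  R: 126 + 12.9 = 138.9 → 139
  G: 39 + 21.6 = 60.6 → 61
  B: 171 + 0.1×(255−171) = 171 + 8.4 = 179.4 → 179
  → #8B3DB3
80% tone:
  R: 126 + 1.6 = 127.6 → 128
  G: 39 + 71.2 = 110.2 → 110
  B: 171 − 34.4 = 136.6 → 137
  → #806E89

#8B3DB3, #806E89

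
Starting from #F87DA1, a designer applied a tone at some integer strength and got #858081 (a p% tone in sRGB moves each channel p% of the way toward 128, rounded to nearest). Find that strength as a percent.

#F87DA1 is rgb(248, 125, 161); #858081 is rgb(133, 128, 129).
On the R channel (widest range): 133 ≈ 248 + (p/100)(128 − 248), so p ≈ 100×(133 − 248)/(128 − 248) = -11500/-120 = 95.83.
p = 96 reproduces all three channels after rounding.

96%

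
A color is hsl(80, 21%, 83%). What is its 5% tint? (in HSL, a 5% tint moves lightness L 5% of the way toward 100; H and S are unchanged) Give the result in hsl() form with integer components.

L moves 5% from 83 toward 100: 83 + 0.85 = 83.85 → 84.
H and S are unchanged.

hsl(80, 21%, 84%)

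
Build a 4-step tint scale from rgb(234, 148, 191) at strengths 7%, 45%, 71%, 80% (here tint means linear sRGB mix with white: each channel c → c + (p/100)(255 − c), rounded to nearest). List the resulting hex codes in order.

#EB9BC3, #F3C4DC, #F9E0EC, #FBEAF2

7%: (234 + 1.47 = 235.47→235, 148 + 7.49 = 155.49→155, 191 + 4.48 = 195.48→195) → #EB9BC3
45%: (234 + 9.45 = 243.45→243, 148 + 48.15 = 196.15→196, 191 + 28.8 = 219.8→220) → #F3C4DC
71%: (234 + 14.91 = 248.91→249, 148 + 75.97 = 223.97→224, 191 + 45.44 = 236.44→236) → #F9E0EC
80%: (234 + 16.8 = 250.8→251, 148 + 85.6 = 233.6→234, 191 + 51.2 = 242.2→242) → #FBEAF2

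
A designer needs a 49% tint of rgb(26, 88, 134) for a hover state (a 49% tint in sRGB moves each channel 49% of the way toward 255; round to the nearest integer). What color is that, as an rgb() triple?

Per channel, c → c + 0.49(255 − c):
  R: 26 + 112.21 = 138.21 → 138
  G: 88 + 0.49×(255−88) = 88 + 81.83 = 169.83 → 170
  B: 134 + 0.49×(255−134) = 134 + 59.29 = 193.29 → 193

rgb(138, 170, 193)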